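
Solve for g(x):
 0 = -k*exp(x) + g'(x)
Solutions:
 g(x) = C1 + k*exp(x)


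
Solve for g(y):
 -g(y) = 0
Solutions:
 g(y) = 0


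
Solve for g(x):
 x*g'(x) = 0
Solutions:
 g(x) = C1


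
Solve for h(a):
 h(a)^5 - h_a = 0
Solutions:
 h(a) = -(-1/(C1 + 4*a))^(1/4)
 h(a) = (-1/(C1 + 4*a))^(1/4)
 h(a) = -I*(-1/(C1 + 4*a))^(1/4)
 h(a) = I*(-1/(C1 + 4*a))^(1/4)


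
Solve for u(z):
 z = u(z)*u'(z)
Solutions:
 u(z) = -sqrt(C1 + z^2)
 u(z) = sqrt(C1 + z^2)


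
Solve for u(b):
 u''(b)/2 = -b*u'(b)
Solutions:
 u(b) = C1 + C2*erf(b)


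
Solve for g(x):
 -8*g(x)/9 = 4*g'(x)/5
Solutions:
 g(x) = C1*exp(-10*x/9)


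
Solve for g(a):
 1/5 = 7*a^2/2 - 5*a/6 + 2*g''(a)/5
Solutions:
 g(a) = C1 + C2*a - 35*a^4/48 + 25*a^3/72 + a^2/4


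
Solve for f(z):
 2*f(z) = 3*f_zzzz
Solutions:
 f(z) = C1*exp(-2^(1/4)*3^(3/4)*z/3) + C2*exp(2^(1/4)*3^(3/4)*z/3) + C3*sin(2^(1/4)*3^(3/4)*z/3) + C4*cos(2^(1/4)*3^(3/4)*z/3)


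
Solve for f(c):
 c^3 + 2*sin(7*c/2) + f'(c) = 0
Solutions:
 f(c) = C1 - c^4/4 + 4*cos(7*c/2)/7


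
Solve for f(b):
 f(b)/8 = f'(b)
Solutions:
 f(b) = C1*exp(b/8)


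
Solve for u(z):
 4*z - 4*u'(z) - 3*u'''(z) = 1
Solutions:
 u(z) = C1 + C2*sin(2*sqrt(3)*z/3) + C3*cos(2*sqrt(3)*z/3) + z^2/2 - z/4


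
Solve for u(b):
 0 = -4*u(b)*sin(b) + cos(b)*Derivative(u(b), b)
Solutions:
 u(b) = C1/cos(b)^4


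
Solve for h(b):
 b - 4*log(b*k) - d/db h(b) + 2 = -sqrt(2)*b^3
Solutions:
 h(b) = C1 + sqrt(2)*b^4/4 + b^2/2 - 4*b*log(b*k) + 6*b


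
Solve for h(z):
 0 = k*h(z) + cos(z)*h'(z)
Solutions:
 h(z) = C1*exp(k*(log(sin(z) - 1) - log(sin(z) + 1))/2)


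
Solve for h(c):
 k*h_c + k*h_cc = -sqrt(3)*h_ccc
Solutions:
 h(c) = C1 + C2*exp(sqrt(3)*c*(-k + sqrt(k*(k - 4*sqrt(3))))/6) + C3*exp(-sqrt(3)*c*(k + sqrt(k*(k - 4*sqrt(3))))/6)


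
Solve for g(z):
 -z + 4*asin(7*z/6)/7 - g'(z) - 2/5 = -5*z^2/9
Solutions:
 g(z) = C1 + 5*z^3/27 - z^2/2 + 4*z*asin(7*z/6)/7 - 2*z/5 + 4*sqrt(36 - 49*z^2)/49


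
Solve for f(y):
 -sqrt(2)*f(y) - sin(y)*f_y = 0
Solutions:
 f(y) = C1*(cos(y) + 1)^(sqrt(2)/2)/(cos(y) - 1)^(sqrt(2)/2)


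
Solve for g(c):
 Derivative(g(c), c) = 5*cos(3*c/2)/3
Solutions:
 g(c) = C1 + 10*sin(3*c/2)/9


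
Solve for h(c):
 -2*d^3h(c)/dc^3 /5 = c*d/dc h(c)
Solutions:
 h(c) = C1 + Integral(C2*airyai(-2^(2/3)*5^(1/3)*c/2) + C3*airybi(-2^(2/3)*5^(1/3)*c/2), c)


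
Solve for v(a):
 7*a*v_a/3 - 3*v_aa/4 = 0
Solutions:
 v(a) = C1 + C2*erfi(sqrt(14)*a/3)


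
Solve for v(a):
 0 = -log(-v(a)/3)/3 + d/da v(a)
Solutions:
 -3*Integral(1/(log(-_y) - log(3)), (_y, v(a))) = C1 - a


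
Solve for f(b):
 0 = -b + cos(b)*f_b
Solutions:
 f(b) = C1 + Integral(b/cos(b), b)


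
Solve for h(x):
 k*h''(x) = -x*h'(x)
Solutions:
 h(x) = C1 + C2*sqrt(k)*erf(sqrt(2)*x*sqrt(1/k)/2)


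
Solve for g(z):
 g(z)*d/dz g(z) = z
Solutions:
 g(z) = -sqrt(C1 + z^2)
 g(z) = sqrt(C1 + z^2)


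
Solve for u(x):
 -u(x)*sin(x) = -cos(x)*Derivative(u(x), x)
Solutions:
 u(x) = C1/cos(x)


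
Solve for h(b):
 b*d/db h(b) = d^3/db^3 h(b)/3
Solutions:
 h(b) = C1 + Integral(C2*airyai(3^(1/3)*b) + C3*airybi(3^(1/3)*b), b)


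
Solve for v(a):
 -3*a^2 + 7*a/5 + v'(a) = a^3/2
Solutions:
 v(a) = C1 + a^4/8 + a^3 - 7*a^2/10


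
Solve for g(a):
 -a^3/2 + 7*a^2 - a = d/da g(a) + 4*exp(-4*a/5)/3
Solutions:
 g(a) = C1 - a^4/8 + 7*a^3/3 - a^2/2 + 5*exp(-4*a/5)/3


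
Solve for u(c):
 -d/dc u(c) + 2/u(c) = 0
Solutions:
 u(c) = -sqrt(C1 + 4*c)
 u(c) = sqrt(C1 + 4*c)


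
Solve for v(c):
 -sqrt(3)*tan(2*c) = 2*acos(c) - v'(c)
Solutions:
 v(c) = C1 + 2*c*acos(c) - 2*sqrt(1 - c^2) - sqrt(3)*log(cos(2*c))/2


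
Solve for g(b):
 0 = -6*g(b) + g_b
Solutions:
 g(b) = C1*exp(6*b)


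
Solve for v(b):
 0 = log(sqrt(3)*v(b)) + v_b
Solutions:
 2*Integral(1/(2*log(_y) + log(3)), (_y, v(b))) = C1 - b


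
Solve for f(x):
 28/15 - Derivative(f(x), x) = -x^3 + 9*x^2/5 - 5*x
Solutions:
 f(x) = C1 + x^4/4 - 3*x^3/5 + 5*x^2/2 + 28*x/15


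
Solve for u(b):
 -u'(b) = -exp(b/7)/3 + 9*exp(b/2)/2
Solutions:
 u(b) = C1 + 7*exp(b/7)/3 - 9*exp(b/2)


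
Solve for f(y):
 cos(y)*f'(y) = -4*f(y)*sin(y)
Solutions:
 f(y) = C1*cos(y)^4


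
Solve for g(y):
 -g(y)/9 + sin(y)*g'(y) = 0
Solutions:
 g(y) = C1*(cos(y) - 1)^(1/18)/(cos(y) + 1)^(1/18)


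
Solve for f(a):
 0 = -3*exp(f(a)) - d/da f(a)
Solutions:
 f(a) = log(1/(C1 + 3*a))


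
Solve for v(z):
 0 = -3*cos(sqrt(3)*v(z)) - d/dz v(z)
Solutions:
 v(z) = sqrt(3)*(pi - asin((exp(2*sqrt(3)*C1) + exp(6*sqrt(3)*z))/(exp(2*sqrt(3)*C1) - exp(6*sqrt(3)*z))))/3
 v(z) = sqrt(3)*asin((exp(2*sqrt(3)*C1) + exp(6*sqrt(3)*z))/(exp(2*sqrt(3)*C1) - exp(6*sqrt(3)*z)))/3


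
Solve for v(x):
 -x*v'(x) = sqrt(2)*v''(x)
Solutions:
 v(x) = C1 + C2*erf(2^(1/4)*x/2)


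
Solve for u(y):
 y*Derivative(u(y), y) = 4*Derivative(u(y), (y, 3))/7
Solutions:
 u(y) = C1 + Integral(C2*airyai(14^(1/3)*y/2) + C3*airybi(14^(1/3)*y/2), y)


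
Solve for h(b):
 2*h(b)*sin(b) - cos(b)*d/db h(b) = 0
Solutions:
 h(b) = C1/cos(b)^2


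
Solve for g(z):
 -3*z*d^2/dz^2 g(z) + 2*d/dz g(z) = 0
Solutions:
 g(z) = C1 + C2*z^(5/3)


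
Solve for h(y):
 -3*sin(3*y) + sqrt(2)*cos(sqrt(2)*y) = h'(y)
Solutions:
 h(y) = C1 + sin(sqrt(2)*y) + cos(3*y)


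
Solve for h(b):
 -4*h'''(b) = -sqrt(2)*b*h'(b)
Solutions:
 h(b) = C1 + Integral(C2*airyai(sqrt(2)*b/2) + C3*airybi(sqrt(2)*b/2), b)


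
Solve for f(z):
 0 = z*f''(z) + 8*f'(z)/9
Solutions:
 f(z) = C1 + C2*z^(1/9)


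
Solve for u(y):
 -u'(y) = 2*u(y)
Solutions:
 u(y) = C1*exp(-2*y)


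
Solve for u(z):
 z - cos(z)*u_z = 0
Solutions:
 u(z) = C1 + Integral(z/cos(z), z)


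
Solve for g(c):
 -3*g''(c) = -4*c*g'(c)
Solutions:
 g(c) = C1 + C2*erfi(sqrt(6)*c/3)


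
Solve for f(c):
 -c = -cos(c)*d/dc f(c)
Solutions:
 f(c) = C1 + Integral(c/cos(c), c)


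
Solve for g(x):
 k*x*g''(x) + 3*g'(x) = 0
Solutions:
 g(x) = C1 + x^(((re(k) - 3)*re(k) + im(k)^2)/(re(k)^2 + im(k)^2))*(C2*sin(3*log(x)*Abs(im(k))/(re(k)^2 + im(k)^2)) + C3*cos(3*log(x)*im(k)/(re(k)^2 + im(k)^2)))


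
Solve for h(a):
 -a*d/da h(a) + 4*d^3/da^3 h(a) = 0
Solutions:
 h(a) = C1 + Integral(C2*airyai(2^(1/3)*a/2) + C3*airybi(2^(1/3)*a/2), a)


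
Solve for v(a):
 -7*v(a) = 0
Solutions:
 v(a) = 0


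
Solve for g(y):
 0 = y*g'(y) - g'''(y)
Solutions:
 g(y) = C1 + Integral(C2*airyai(y) + C3*airybi(y), y)


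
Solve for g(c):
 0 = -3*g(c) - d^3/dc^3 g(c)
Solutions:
 g(c) = C3*exp(-3^(1/3)*c) + (C1*sin(3^(5/6)*c/2) + C2*cos(3^(5/6)*c/2))*exp(3^(1/3)*c/2)


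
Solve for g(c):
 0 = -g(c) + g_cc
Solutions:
 g(c) = C1*exp(-c) + C2*exp(c)


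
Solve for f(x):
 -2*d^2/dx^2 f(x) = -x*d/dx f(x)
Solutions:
 f(x) = C1 + C2*erfi(x/2)


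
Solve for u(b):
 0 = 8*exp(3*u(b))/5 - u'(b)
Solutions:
 u(b) = log(-1/(C1 + 24*b))/3 + log(5)/3
 u(b) = log(5^(1/3)*(-1/(C1 + 8*b))^(1/3)*(-3^(2/3) - 3*3^(1/6)*I)/6)
 u(b) = log(5^(1/3)*(-1/(C1 + 8*b))^(1/3)*(-3^(2/3) + 3*3^(1/6)*I)/6)


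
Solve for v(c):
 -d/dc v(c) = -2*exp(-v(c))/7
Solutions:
 v(c) = log(C1 + 2*c/7)


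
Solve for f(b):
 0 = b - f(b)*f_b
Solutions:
 f(b) = -sqrt(C1 + b^2)
 f(b) = sqrt(C1 + b^2)


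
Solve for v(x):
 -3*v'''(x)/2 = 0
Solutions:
 v(x) = C1 + C2*x + C3*x^2


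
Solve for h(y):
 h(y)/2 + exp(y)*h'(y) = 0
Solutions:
 h(y) = C1*exp(exp(-y)/2)


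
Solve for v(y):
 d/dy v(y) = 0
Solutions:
 v(y) = C1


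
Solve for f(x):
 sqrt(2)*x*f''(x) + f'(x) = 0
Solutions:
 f(x) = C1 + C2*x^(1 - sqrt(2)/2)


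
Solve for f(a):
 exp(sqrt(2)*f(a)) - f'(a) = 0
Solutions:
 f(a) = sqrt(2)*(2*log(-1/(C1 + a)) - log(2))/4


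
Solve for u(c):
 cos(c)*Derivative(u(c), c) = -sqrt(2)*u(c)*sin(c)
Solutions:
 u(c) = C1*cos(c)^(sqrt(2))


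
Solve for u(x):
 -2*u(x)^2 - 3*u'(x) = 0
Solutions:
 u(x) = 3/(C1 + 2*x)


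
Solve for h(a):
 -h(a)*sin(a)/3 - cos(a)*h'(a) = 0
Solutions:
 h(a) = C1*cos(a)^(1/3)


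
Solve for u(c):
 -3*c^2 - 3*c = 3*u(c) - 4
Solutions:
 u(c) = -c^2 - c + 4/3


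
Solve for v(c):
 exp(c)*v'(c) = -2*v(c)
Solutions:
 v(c) = C1*exp(2*exp(-c))


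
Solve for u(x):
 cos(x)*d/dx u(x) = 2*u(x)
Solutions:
 u(x) = C1*(sin(x) + 1)/(sin(x) - 1)


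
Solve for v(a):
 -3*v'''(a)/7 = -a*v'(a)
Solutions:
 v(a) = C1 + Integral(C2*airyai(3^(2/3)*7^(1/3)*a/3) + C3*airybi(3^(2/3)*7^(1/3)*a/3), a)


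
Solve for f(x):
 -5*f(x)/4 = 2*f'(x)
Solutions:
 f(x) = C1*exp(-5*x/8)


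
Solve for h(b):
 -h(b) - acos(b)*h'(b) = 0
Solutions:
 h(b) = C1*exp(-Integral(1/acos(b), b))


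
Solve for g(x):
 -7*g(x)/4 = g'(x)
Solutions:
 g(x) = C1*exp(-7*x/4)


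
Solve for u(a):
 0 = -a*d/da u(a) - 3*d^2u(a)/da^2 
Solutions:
 u(a) = C1 + C2*erf(sqrt(6)*a/6)


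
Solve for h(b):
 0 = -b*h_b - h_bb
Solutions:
 h(b) = C1 + C2*erf(sqrt(2)*b/2)


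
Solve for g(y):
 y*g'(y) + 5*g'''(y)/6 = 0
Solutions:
 g(y) = C1 + Integral(C2*airyai(-5^(2/3)*6^(1/3)*y/5) + C3*airybi(-5^(2/3)*6^(1/3)*y/5), y)


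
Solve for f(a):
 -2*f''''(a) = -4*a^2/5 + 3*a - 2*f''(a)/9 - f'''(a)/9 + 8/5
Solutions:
 f(a) = C1 + C2*a + C3*exp(a*(1 - sqrt(145))/36) + C4*exp(a*(1 + sqrt(145))/36) - 3*a^4/10 + 57*a^3/20 - 1323*a^2/40


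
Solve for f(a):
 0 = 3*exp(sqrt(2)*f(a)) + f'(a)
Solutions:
 f(a) = sqrt(2)*(2*log(1/(C1 + 3*a)) - log(2))/4


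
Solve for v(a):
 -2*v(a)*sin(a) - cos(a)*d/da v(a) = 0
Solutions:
 v(a) = C1*cos(a)^2


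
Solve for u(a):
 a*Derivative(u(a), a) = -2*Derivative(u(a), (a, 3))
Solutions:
 u(a) = C1 + Integral(C2*airyai(-2^(2/3)*a/2) + C3*airybi(-2^(2/3)*a/2), a)


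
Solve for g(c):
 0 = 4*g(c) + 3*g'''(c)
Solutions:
 g(c) = C3*exp(-6^(2/3)*c/3) + (C1*sin(2^(2/3)*3^(1/6)*c/2) + C2*cos(2^(2/3)*3^(1/6)*c/2))*exp(6^(2/3)*c/6)


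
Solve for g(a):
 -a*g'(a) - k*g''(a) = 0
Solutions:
 g(a) = C1 + C2*sqrt(k)*erf(sqrt(2)*a*sqrt(1/k)/2)


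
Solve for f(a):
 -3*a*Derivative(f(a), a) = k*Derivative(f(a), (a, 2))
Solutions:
 f(a) = C1 + C2*sqrt(k)*erf(sqrt(6)*a*sqrt(1/k)/2)


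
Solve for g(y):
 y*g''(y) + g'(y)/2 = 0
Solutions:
 g(y) = C1 + C2*sqrt(y)


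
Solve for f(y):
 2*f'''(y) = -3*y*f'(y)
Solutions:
 f(y) = C1 + Integral(C2*airyai(-2^(2/3)*3^(1/3)*y/2) + C3*airybi(-2^(2/3)*3^(1/3)*y/2), y)


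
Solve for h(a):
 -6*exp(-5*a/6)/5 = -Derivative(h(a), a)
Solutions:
 h(a) = C1 - 36*exp(-5*a/6)/25


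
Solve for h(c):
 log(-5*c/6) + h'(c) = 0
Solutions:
 h(c) = C1 - c*log(-c) + c*(-log(5) + 1 + log(6))


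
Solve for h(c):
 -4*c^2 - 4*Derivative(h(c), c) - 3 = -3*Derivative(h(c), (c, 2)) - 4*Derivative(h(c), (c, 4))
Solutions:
 h(c) = C1 + C2*exp(c*(-(4 + sqrt(17))^(1/3) + (4 + sqrt(17))^(-1/3))/4)*sin(sqrt(3)*c*((4 + sqrt(17))^(-1/3) + (4 + sqrt(17))^(1/3))/4) + C3*exp(c*(-(4 + sqrt(17))^(1/3) + (4 + sqrt(17))^(-1/3))/4)*cos(sqrt(3)*c*((4 + sqrt(17))^(-1/3) + (4 + sqrt(17))^(1/3))/4) + C4*exp(-c*(-(4 + sqrt(17))^(1/3) + (4 + sqrt(17))^(-1/3))/2) - c^3/3 - 3*c^2/4 - 15*c/8


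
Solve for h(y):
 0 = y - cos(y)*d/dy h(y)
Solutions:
 h(y) = C1 + Integral(y/cos(y), y)


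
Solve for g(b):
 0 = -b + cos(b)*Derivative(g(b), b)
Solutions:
 g(b) = C1 + Integral(b/cos(b), b)


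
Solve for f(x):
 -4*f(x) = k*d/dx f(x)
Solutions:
 f(x) = C1*exp(-4*x/k)


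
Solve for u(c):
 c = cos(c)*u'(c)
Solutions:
 u(c) = C1 + Integral(c/cos(c), c)


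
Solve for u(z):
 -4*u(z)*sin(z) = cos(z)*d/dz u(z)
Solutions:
 u(z) = C1*cos(z)^4


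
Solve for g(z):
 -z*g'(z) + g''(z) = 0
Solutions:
 g(z) = C1 + C2*erfi(sqrt(2)*z/2)


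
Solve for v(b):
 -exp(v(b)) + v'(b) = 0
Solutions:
 v(b) = log(-1/(C1 + b))


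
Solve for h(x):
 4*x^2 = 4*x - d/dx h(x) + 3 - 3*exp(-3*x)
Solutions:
 h(x) = C1 - 4*x^3/3 + 2*x^2 + 3*x + exp(-3*x)


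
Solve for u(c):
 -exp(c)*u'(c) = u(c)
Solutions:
 u(c) = C1*exp(exp(-c))


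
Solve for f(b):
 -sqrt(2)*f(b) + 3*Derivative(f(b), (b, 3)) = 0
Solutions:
 f(b) = C3*exp(2^(1/6)*3^(2/3)*b/3) + (C1*sin(6^(1/6)*b/2) + C2*cos(6^(1/6)*b/2))*exp(-2^(1/6)*3^(2/3)*b/6)


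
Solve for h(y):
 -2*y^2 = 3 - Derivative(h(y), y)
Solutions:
 h(y) = C1 + 2*y^3/3 + 3*y


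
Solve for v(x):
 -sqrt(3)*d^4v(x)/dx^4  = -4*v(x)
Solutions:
 v(x) = C1*exp(-sqrt(2)*3^(7/8)*x/3) + C2*exp(sqrt(2)*3^(7/8)*x/3) + C3*sin(sqrt(2)*3^(7/8)*x/3) + C4*cos(sqrt(2)*3^(7/8)*x/3)


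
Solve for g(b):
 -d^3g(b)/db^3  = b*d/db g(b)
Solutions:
 g(b) = C1 + Integral(C2*airyai(-b) + C3*airybi(-b), b)


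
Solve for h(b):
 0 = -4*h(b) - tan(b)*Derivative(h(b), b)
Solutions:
 h(b) = C1/sin(b)^4


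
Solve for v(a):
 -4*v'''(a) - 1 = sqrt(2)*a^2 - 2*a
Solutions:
 v(a) = C1 + C2*a + C3*a^2 - sqrt(2)*a^5/240 + a^4/48 - a^3/24


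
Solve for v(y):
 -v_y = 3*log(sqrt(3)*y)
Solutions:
 v(y) = C1 - 3*y*log(y) - 3*y*log(3)/2 + 3*y


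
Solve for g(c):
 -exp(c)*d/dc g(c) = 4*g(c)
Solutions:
 g(c) = C1*exp(4*exp(-c))


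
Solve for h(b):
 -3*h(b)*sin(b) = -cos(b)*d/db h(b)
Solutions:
 h(b) = C1/cos(b)^3


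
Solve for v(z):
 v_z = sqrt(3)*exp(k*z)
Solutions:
 v(z) = C1 + sqrt(3)*exp(k*z)/k


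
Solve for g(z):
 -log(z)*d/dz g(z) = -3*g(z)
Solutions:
 g(z) = C1*exp(3*li(z))


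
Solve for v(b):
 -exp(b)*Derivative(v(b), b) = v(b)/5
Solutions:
 v(b) = C1*exp(exp(-b)/5)


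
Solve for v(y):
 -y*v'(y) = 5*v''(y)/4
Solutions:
 v(y) = C1 + C2*erf(sqrt(10)*y/5)


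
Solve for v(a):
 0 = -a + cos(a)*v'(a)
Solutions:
 v(a) = C1 + Integral(a/cos(a), a)


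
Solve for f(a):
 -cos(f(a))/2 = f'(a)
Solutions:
 f(a) = pi - asin((C1 + exp(a))/(C1 - exp(a)))
 f(a) = asin((C1 + exp(a))/(C1 - exp(a)))


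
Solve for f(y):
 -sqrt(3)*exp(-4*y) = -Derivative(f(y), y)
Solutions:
 f(y) = C1 - sqrt(3)*exp(-4*y)/4


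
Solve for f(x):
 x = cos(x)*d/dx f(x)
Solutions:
 f(x) = C1 + Integral(x/cos(x), x)


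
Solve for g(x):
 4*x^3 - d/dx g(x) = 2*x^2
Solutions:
 g(x) = C1 + x^4 - 2*x^3/3


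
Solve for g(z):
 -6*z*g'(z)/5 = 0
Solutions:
 g(z) = C1


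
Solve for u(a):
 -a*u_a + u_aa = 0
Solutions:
 u(a) = C1 + C2*erfi(sqrt(2)*a/2)


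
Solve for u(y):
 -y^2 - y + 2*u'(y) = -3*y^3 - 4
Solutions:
 u(y) = C1 - 3*y^4/8 + y^3/6 + y^2/4 - 2*y


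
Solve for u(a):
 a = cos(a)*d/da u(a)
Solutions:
 u(a) = C1 + Integral(a/cos(a), a)


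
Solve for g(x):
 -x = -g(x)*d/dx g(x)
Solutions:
 g(x) = -sqrt(C1 + x^2)
 g(x) = sqrt(C1 + x^2)


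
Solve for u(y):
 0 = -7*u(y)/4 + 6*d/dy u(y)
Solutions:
 u(y) = C1*exp(7*y/24)


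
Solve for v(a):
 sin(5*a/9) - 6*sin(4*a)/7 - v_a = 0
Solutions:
 v(a) = C1 - 9*cos(5*a/9)/5 + 3*cos(4*a)/14


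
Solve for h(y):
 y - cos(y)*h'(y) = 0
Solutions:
 h(y) = C1 + Integral(y/cos(y), y)


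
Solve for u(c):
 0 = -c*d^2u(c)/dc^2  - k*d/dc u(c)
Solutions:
 u(c) = C1 + c^(1 - re(k))*(C2*sin(log(c)*Abs(im(k))) + C3*cos(log(c)*im(k)))


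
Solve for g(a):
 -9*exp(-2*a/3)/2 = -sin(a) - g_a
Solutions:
 g(a) = C1 + cos(a) - 27*exp(-2*a/3)/4


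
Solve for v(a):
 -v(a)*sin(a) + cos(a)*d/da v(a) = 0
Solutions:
 v(a) = C1/cos(a)


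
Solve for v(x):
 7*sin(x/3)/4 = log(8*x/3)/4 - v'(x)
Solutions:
 v(x) = C1 + x*log(x)/4 - x*log(3) - x/4 + 3*x*log(6)/4 + 21*cos(x/3)/4


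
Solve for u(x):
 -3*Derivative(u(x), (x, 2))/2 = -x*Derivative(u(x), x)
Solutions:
 u(x) = C1 + C2*erfi(sqrt(3)*x/3)


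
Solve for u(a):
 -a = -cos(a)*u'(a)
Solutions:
 u(a) = C1 + Integral(a/cos(a), a)


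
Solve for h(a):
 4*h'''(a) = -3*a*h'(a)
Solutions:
 h(a) = C1 + Integral(C2*airyai(-6^(1/3)*a/2) + C3*airybi(-6^(1/3)*a/2), a)


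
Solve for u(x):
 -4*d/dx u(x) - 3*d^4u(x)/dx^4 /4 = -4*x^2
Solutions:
 u(x) = C1 + C4*exp(-2*2^(1/3)*3^(2/3)*x/3) + x^3/3 + (C2*sin(2^(1/3)*3^(1/6)*x) + C3*cos(2^(1/3)*3^(1/6)*x))*exp(2^(1/3)*3^(2/3)*x/3)


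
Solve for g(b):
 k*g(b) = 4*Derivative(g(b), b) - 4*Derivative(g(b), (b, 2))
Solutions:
 g(b) = C1*exp(b*(1 - sqrt(1 - k))/2) + C2*exp(b*(sqrt(1 - k) + 1)/2)


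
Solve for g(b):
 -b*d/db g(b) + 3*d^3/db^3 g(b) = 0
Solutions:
 g(b) = C1 + Integral(C2*airyai(3^(2/3)*b/3) + C3*airybi(3^(2/3)*b/3), b)


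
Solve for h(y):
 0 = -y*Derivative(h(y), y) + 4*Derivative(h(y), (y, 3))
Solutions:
 h(y) = C1 + Integral(C2*airyai(2^(1/3)*y/2) + C3*airybi(2^(1/3)*y/2), y)


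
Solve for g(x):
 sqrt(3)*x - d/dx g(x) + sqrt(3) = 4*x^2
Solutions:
 g(x) = C1 - 4*x^3/3 + sqrt(3)*x^2/2 + sqrt(3)*x


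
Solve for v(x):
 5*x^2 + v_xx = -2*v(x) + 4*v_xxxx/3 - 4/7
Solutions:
 v(x) = C1*exp(-sqrt(2)*x*sqrt(3 + sqrt(105))/4) + C2*exp(sqrt(2)*x*sqrt(3 + sqrt(105))/4) + C3*sin(sqrt(2)*x*sqrt(-3 + sqrt(105))/4) + C4*cos(sqrt(2)*x*sqrt(-3 + sqrt(105))/4) - 5*x^2/2 + 31/14


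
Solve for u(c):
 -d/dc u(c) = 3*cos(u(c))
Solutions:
 u(c) = pi - asin((C1 + exp(6*c))/(C1 - exp(6*c)))
 u(c) = asin((C1 + exp(6*c))/(C1 - exp(6*c)))


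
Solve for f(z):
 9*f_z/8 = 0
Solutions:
 f(z) = C1


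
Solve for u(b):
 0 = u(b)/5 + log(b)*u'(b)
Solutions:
 u(b) = C1*exp(-li(b)/5)


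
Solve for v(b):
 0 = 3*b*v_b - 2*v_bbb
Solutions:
 v(b) = C1 + Integral(C2*airyai(2^(2/3)*3^(1/3)*b/2) + C3*airybi(2^(2/3)*3^(1/3)*b/2), b)


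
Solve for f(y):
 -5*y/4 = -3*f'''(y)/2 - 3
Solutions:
 f(y) = C1 + C2*y + C3*y^2 + 5*y^4/144 - y^3/3


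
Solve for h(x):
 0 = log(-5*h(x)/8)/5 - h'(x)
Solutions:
 -5*Integral(1/(log(-_y) - 3*log(2) + log(5)), (_y, h(x))) = C1 - x


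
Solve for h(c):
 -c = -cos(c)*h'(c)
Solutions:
 h(c) = C1 + Integral(c/cos(c), c)


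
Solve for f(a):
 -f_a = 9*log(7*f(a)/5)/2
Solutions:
 -2*Integral(1/(-log(_y) - log(7) + log(5)), (_y, f(a)))/9 = C1 - a


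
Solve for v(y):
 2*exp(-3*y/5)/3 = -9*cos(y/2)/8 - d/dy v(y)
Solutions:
 v(y) = C1 - 9*sin(y/2)/4 + 10*exp(-3*y/5)/9


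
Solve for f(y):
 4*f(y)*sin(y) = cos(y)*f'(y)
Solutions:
 f(y) = C1/cos(y)^4


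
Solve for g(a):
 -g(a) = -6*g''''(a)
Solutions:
 g(a) = C1*exp(-6^(3/4)*a/6) + C2*exp(6^(3/4)*a/6) + C3*sin(6^(3/4)*a/6) + C4*cos(6^(3/4)*a/6)


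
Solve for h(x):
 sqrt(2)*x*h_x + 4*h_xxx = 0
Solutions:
 h(x) = C1 + Integral(C2*airyai(-sqrt(2)*x/2) + C3*airybi(-sqrt(2)*x/2), x)


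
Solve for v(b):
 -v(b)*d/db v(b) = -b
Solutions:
 v(b) = -sqrt(C1 + b^2)
 v(b) = sqrt(C1 + b^2)


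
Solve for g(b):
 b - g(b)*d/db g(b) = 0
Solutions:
 g(b) = -sqrt(C1 + b^2)
 g(b) = sqrt(C1 + b^2)


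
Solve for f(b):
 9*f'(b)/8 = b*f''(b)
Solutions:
 f(b) = C1 + C2*b^(17/8)


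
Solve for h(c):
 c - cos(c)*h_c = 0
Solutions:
 h(c) = C1 + Integral(c/cos(c), c)


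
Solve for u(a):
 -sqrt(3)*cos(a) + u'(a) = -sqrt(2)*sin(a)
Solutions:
 u(a) = C1 + sqrt(3)*sin(a) + sqrt(2)*cos(a)


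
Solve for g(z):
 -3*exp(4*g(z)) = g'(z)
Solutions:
 g(z) = log(-I*(1/(C1 + 12*z))^(1/4))
 g(z) = log(I*(1/(C1 + 12*z))^(1/4))
 g(z) = log(-(1/(C1 + 12*z))^(1/4))
 g(z) = log(1/(C1 + 12*z))/4


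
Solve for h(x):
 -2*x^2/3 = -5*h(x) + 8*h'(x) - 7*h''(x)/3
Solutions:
 h(x) = C1*exp(x*(12 - sqrt(39))/7) + C2*exp(x*(sqrt(39) + 12)/7) + 2*x^2/15 + 32*x/75 + 628/1125


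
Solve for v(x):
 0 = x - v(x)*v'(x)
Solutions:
 v(x) = -sqrt(C1 + x^2)
 v(x) = sqrt(C1 + x^2)


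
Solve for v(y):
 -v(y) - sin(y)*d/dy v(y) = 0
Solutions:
 v(y) = C1*sqrt(cos(y) + 1)/sqrt(cos(y) - 1)


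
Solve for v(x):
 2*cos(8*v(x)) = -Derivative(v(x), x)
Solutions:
 v(x) = -asin((C1 + exp(32*x))/(C1 - exp(32*x)))/8 + pi/8
 v(x) = asin((C1 + exp(32*x))/(C1 - exp(32*x)))/8


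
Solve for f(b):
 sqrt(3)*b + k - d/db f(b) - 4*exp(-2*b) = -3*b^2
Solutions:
 f(b) = C1 + b^3 + sqrt(3)*b^2/2 + b*k + 2*exp(-2*b)


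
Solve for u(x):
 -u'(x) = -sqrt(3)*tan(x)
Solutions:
 u(x) = C1 - sqrt(3)*log(cos(x))


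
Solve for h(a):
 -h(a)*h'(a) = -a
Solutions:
 h(a) = -sqrt(C1 + a^2)
 h(a) = sqrt(C1 + a^2)


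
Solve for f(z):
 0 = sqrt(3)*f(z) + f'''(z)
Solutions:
 f(z) = C3*exp(-3^(1/6)*z) + (C1*sin(3^(2/3)*z/2) + C2*cos(3^(2/3)*z/2))*exp(3^(1/6)*z/2)


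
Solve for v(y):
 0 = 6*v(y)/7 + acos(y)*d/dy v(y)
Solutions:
 v(y) = C1*exp(-6*Integral(1/acos(y), y)/7)


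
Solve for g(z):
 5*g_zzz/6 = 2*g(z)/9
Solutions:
 g(z) = C3*exp(30^(2/3)*z/15) + (C1*sin(10^(2/3)*3^(1/6)*z/10) + C2*cos(10^(2/3)*3^(1/6)*z/10))*exp(-30^(2/3)*z/30)


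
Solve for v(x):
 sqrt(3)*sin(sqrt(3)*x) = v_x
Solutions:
 v(x) = C1 - cos(sqrt(3)*x)


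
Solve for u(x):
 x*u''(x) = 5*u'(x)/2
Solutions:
 u(x) = C1 + C2*x^(7/2)


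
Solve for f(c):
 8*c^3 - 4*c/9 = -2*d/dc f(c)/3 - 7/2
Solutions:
 f(c) = C1 - 3*c^4 + c^2/3 - 21*c/4


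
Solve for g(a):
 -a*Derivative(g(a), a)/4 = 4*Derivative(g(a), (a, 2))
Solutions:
 g(a) = C1 + C2*erf(sqrt(2)*a/8)


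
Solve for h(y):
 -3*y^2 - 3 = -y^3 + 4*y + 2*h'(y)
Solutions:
 h(y) = C1 + y^4/8 - y^3/2 - y^2 - 3*y/2


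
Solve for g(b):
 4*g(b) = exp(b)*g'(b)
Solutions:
 g(b) = C1*exp(-4*exp(-b))


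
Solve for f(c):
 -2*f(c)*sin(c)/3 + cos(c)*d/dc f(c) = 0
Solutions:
 f(c) = C1/cos(c)^(2/3)


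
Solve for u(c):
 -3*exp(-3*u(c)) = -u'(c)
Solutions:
 u(c) = log(C1 + 9*c)/3
 u(c) = log((-3^(1/3) - 3^(5/6)*I)*(C1 + 3*c)^(1/3)/2)
 u(c) = log((-3^(1/3) + 3^(5/6)*I)*(C1 + 3*c)^(1/3)/2)


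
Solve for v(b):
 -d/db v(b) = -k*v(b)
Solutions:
 v(b) = C1*exp(b*k)


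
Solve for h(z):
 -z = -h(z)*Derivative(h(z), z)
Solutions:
 h(z) = -sqrt(C1 + z^2)
 h(z) = sqrt(C1 + z^2)


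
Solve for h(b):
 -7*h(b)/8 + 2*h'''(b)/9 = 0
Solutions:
 h(b) = C3*exp(2^(2/3)*63^(1/3)*b/4) + (C1*sin(3*2^(2/3)*3^(1/6)*7^(1/3)*b/8) + C2*cos(3*2^(2/3)*3^(1/6)*7^(1/3)*b/8))*exp(-2^(2/3)*63^(1/3)*b/8)


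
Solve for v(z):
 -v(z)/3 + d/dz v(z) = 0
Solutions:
 v(z) = C1*exp(z/3)


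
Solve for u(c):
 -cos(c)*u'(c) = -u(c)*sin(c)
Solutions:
 u(c) = C1/cos(c)


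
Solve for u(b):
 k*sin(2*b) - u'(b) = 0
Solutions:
 u(b) = C1 - k*cos(2*b)/2


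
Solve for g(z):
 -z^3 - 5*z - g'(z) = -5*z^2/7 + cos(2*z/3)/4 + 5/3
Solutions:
 g(z) = C1 - z^4/4 + 5*z^3/21 - 5*z^2/2 - 5*z/3 - 3*sin(2*z/3)/8


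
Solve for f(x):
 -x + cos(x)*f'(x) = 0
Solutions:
 f(x) = C1 + Integral(x/cos(x), x)


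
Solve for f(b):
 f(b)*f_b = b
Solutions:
 f(b) = -sqrt(C1 + b^2)
 f(b) = sqrt(C1 + b^2)


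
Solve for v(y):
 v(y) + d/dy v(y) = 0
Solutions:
 v(y) = C1*exp(-y)


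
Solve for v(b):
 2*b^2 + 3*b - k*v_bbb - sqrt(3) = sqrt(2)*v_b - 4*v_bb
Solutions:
 v(b) = C1 + C2*exp(b*(2 - sqrt(-sqrt(2)*k + 4))/k) + C3*exp(b*(sqrt(-sqrt(2)*k + 4) + 2)/k) + sqrt(2)*b^3/3 + 3*sqrt(2)*b^2/4 + 4*b^2 - 2*b*k - sqrt(6)*b/2 + 6*b + 16*sqrt(2)*b


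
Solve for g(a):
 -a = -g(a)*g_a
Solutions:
 g(a) = -sqrt(C1 + a^2)
 g(a) = sqrt(C1 + a^2)


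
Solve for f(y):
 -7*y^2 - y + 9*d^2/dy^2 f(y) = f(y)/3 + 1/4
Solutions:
 f(y) = C1*exp(-sqrt(3)*y/9) + C2*exp(sqrt(3)*y/9) - 21*y^2 - 3*y - 4539/4


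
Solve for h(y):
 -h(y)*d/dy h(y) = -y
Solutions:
 h(y) = -sqrt(C1 + y^2)
 h(y) = sqrt(C1 + y^2)


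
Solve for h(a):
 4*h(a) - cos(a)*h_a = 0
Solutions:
 h(a) = C1*(sin(a)^2 + 2*sin(a) + 1)/(sin(a)^2 - 2*sin(a) + 1)


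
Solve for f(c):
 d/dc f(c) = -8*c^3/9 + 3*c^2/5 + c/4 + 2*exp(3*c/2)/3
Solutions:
 f(c) = C1 - 2*c^4/9 + c^3/5 + c^2/8 + 4*exp(3*c/2)/9


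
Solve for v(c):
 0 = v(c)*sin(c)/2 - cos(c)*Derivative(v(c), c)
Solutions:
 v(c) = C1/sqrt(cos(c))


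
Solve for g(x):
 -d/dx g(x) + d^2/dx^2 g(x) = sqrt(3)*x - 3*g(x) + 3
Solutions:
 g(x) = sqrt(3)*x/3 + (C1*sin(sqrt(11)*x/2) + C2*cos(sqrt(11)*x/2))*exp(x/2) + sqrt(3)/9 + 1


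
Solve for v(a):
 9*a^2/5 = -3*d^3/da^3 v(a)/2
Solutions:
 v(a) = C1 + C2*a + C3*a^2 - a^5/50


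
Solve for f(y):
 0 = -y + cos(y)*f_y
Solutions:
 f(y) = C1 + Integral(y/cos(y), y)


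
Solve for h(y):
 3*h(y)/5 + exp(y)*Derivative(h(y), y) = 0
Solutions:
 h(y) = C1*exp(3*exp(-y)/5)


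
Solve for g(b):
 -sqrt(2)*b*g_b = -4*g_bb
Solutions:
 g(b) = C1 + C2*erfi(2^(3/4)*b/4)


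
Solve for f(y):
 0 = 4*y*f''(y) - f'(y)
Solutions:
 f(y) = C1 + C2*y^(5/4)


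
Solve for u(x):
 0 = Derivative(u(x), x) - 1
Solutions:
 u(x) = C1 + x


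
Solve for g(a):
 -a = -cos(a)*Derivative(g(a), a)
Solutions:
 g(a) = C1 + Integral(a/cos(a), a)


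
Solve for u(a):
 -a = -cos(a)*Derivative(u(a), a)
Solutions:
 u(a) = C1 + Integral(a/cos(a), a)


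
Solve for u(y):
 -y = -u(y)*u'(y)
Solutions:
 u(y) = -sqrt(C1 + y^2)
 u(y) = sqrt(C1 + y^2)


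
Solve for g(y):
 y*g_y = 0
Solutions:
 g(y) = C1


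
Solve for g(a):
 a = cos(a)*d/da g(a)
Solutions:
 g(a) = C1 + Integral(a/cos(a), a)


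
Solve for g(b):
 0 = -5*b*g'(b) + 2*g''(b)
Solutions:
 g(b) = C1 + C2*erfi(sqrt(5)*b/2)


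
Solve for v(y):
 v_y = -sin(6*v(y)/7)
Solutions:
 y + 7*log(cos(6*v(y)/7) - 1)/12 - 7*log(cos(6*v(y)/7) + 1)/12 = C1


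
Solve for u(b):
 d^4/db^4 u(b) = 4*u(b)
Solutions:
 u(b) = C1*exp(-sqrt(2)*b) + C2*exp(sqrt(2)*b) + C3*sin(sqrt(2)*b) + C4*cos(sqrt(2)*b)


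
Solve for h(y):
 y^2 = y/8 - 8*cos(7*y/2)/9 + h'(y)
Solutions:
 h(y) = C1 + y^3/3 - y^2/16 + 16*sin(7*y/2)/63


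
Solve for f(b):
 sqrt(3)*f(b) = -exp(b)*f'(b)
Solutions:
 f(b) = C1*exp(sqrt(3)*exp(-b))


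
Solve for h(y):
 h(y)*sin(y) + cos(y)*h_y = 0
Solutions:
 h(y) = C1*cos(y)


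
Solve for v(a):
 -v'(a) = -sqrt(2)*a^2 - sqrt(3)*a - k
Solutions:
 v(a) = C1 + sqrt(2)*a^3/3 + sqrt(3)*a^2/2 + a*k


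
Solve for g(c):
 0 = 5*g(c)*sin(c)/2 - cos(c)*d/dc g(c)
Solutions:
 g(c) = C1/cos(c)^(5/2)


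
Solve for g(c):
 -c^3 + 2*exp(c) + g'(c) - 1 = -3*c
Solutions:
 g(c) = C1 + c^4/4 - 3*c^2/2 + c - 2*exp(c)


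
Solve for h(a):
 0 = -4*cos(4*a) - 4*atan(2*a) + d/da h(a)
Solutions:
 h(a) = C1 + 4*a*atan(2*a) - log(4*a^2 + 1) + sin(4*a)


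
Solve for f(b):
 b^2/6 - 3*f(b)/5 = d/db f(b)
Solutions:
 f(b) = C1*exp(-3*b/5) + 5*b^2/18 - 25*b/27 + 125/81


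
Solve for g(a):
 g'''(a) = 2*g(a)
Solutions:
 g(a) = C3*exp(2^(1/3)*a) + (C1*sin(2^(1/3)*sqrt(3)*a/2) + C2*cos(2^(1/3)*sqrt(3)*a/2))*exp(-2^(1/3)*a/2)


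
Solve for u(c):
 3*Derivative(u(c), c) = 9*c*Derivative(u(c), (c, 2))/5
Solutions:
 u(c) = C1 + C2*c^(8/3)


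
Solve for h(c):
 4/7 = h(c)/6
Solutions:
 h(c) = 24/7


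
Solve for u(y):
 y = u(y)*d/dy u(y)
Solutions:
 u(y) = -sqrt(C1 + y^2)
 u(y) = sqrt(C1 + y^2)


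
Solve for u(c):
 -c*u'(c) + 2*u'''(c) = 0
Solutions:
 u(c) = C1 + Integral(C2*airyai(2^(2/3)*c/2) + C3*airybi(2^(2/3)*c/2), c)


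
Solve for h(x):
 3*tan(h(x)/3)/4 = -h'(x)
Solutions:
 h(x) = -3*asin(C1*exp(-x/4)) + 3*pi
 h(x) = 3*asin(C1*exp(-x/4))


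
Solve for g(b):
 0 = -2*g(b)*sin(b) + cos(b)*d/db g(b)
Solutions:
 g(b) = C1/cos(b)^2


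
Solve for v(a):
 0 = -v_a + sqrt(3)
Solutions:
 v(a) = C1 + sqrt(3)*a


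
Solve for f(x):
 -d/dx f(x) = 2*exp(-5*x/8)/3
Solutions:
 f(x) = C1 + 16*exp(-5*x/8)/15


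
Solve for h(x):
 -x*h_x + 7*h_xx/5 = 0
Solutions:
 h(x) = C1 + C2*erfi(sqrt(70)*x/14)


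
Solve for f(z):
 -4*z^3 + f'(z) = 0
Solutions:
 f(z) = C1 + z^4


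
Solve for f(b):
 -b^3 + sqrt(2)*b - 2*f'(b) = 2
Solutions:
 f(b) = C1 - b^4/8 + sqrt(2)*b^2/4 - b


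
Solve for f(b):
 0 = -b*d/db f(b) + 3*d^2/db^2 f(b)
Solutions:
 f(b) = C1 + C2*erfi(sqrt(6)*b/6)


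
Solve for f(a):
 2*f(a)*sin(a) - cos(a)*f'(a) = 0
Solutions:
 f(a) = C1/cos(a)^2


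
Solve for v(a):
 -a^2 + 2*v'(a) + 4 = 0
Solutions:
 v(a) = C1 + a^3/6 - 2*a


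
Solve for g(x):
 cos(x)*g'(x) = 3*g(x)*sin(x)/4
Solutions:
 g(x) = C1/cos(x)^(3/4)


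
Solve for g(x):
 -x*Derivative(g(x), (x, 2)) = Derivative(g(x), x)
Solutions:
 g(x) = C1 + C2*log(x)


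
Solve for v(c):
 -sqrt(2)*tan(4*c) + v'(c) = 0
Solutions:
 v(c) = C1 - sqrt(2)*log(cos(4*c))/4


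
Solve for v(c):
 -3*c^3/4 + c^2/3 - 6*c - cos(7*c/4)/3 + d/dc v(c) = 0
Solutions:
 v(c) = C1 + 3*c^4/16 - c^3/9 + 3*c^2 + 4*sin(7*c/4)/21


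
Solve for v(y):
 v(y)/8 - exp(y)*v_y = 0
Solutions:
 v(y) = C1*exp(-exp(-y)/8)


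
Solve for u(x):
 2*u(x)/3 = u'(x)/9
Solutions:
 u(x) = C1*exp(6*x)


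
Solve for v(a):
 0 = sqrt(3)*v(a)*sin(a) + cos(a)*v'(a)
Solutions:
 v(a) = C1*cos(a)^(sqrt(3))


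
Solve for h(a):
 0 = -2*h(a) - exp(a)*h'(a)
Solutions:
 h(a) = C1*exp(2*exp(-a))


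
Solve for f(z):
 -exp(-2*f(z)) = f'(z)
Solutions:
 f(z) = log(-sqrt(C1 - 2*z))
 f(z) = log(C1 - 2*z)/2


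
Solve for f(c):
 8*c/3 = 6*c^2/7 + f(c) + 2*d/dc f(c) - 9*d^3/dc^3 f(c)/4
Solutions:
 f(c) = C1*exp(-6^(1/3)*c*(4*6^(1/3)/(sqrt(345) + 27)^(1/3) + (sqrt(345) + 27)^(1/3))/18)*sin(2^(1/3)*3^(1/6)*c*(-3^(2/3)*(sqrt(345) + 27)^(1/3) + 12*2^(1/3)/(sqrt(345) + 27)^(1/3))/18) + C2*exp(-6^(1/3)*c*(4*6^(1/3)/(sqrt(345) + 27)^(1/3) + (sqrt(345) + 27)^(1/3))/18)*cos(2^(1/3)*3^(1/6)*c*(-3^(2/3)*(sqrt(345) + 27)^(1/3) + 12*2^(1/3)/(sqrt(345) + 27)^(1/3))/18) + C3*exp(6^(1/3)*c*(4*6^(1/3)/(sqrt(345) + 27)^(1/3) + (sqrt(345) + 27)^(1/3))/9) - 6*c^2/7 + 128*c/21 - 256/21


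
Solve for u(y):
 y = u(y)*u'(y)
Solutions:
 u(y) = -sqrt(C1 + y^2)
 u(y) = sqrt(C1 + y^2)


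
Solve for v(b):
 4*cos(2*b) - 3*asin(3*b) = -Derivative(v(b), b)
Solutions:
 v(b) = C1 + 3*b*asin(3*b) + sqrt(1 - 9*b^2) - 2*sin(2*b)


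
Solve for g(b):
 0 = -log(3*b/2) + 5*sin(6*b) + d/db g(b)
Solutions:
 g(b) = C1 + b*log(b) - b - b*log(2) + b*log(3) + 5*cos(6*b)/6


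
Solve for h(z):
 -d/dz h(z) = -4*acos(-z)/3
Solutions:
 h(z) = C1 + 4*z*acos(-z)/3 + 4*sqrt(1 - z^2)/3


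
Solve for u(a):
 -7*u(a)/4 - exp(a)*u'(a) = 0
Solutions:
 u(a) = C1*exp(7*exp(-a)/4)


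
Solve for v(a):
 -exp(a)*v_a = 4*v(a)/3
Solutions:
 v(a) = C1*exp(4*exp(-a)/3)


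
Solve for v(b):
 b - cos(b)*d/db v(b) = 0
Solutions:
 v(b) = C1 + Integral(b/cos(b), b)


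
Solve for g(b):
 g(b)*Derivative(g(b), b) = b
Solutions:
 g(b) = -sqrt(C1 + b^2)
 g(b) = sqrt(C1 + b^2)


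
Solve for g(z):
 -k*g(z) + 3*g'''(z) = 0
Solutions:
 g(z) = C1*exp(3^(2/3)*k^(1/3)*z/3) + C2*exp(k^(1/3)*z*(-3^(2/3) + 3*3^(1/6)*I)/6) + C3*exp(-k^(1/3)*z*(3^(2/3) + 3*3^(1/6)*I)/6)


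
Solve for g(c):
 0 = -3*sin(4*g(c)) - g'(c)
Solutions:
 g(c) = -acos((-C1 - exp(24*c))/(C1 - exp(24*c)))/4 + pi/2
 g(c) = acos((-C1 - exp(24*c))/(C1 - exp(24*c)))/4


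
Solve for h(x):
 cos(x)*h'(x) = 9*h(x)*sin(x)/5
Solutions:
 h(x) = C1/cos(x)^(9/5)


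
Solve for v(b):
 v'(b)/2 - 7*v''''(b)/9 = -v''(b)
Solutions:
 v(b) = C1 + C2*exp(-42^(1/3)*b*(2*42^(1/3)/(sqrt(105) + 21)^(1/3) + (sqrt(105) + 21)^(1/3))/28)*sin(14^(1/3)*3^(1/6)*b*(-3^(2/3)*(sqrt(105) + 21)^(1/3) + 6*14^(1/3)/(sqrt(105) + 21)^(1/3))/28) + C3*exp(-42^(1/3)*b*(2*42^(1/3)/(sqrt(105) + 21)^(1/3) + (sqrt(105) + 21)^(1/3))/28)*cos(14^(1/3)*3^(1/6)*b*(-3^(2/3)*(sqrt(105) + 21)^(1/3) + 6*14^(1/3)/(sqrt(105) + 21)^(1/3))/28) + C4*exp(42^(1/3)*b*(2*42^(1/3)/(sqrt(105) + 21)^(1/3) + (sqrt(105) + 21)^(1/3))/14)


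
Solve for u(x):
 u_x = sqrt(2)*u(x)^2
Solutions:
 u(x) = -1/(C1 + sqrt(2)*x)


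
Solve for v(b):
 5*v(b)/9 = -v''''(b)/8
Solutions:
 v(b) = (C1*sin(10^(1/4)*sqrt(3)*b/3) + C2*cos(10^(1/4)*sqrt(3)*b/3))*exp(-10^(1/4)*sqrt(3)*b/3) + (C3*sin(10^(1/4)*sqrt(3)*b/3) + C4*cos(10^(1/4)*sqrt(3)*b/3))*exp(10^(1/4)*sqrt(3)*b/3)


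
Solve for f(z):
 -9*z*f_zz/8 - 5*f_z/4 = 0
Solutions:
 f(z) = C1 + C2/z^(1/9)


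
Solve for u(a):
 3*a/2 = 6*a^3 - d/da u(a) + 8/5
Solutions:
 u(a) = C1 + 3*a^4/2 - 3*a^2/4 + 8*a/5


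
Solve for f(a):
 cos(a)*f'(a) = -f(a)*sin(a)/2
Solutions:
 f(a) = C1*sqrt(cos(a))


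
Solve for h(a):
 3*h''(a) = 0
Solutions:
 h(a) = C1 + C2*a


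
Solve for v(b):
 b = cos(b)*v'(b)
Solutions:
 v(b) = C1 + Integral(b/cos(b), b)


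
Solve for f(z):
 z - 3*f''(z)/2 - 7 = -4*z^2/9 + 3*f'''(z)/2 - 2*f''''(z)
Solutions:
 f(z) = C1 + C2*z + C3*exp(z*(3 - sqrt(57))/8) + C4*exp(z*(3 + sqrt(57))/8) + 2*z^4/81 + z^3/81 - 160*z^2/81


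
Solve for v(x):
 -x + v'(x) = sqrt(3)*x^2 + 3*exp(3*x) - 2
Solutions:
 v(x) = C1 + sqrt(3)*x^3/3 + x^2/2 - 2*x + exp(3*x)


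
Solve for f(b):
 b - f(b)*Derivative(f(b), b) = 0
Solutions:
 f(b) = -sqrt(C1 + b^2)
 f(b) = sqrt(C1 + b^2)


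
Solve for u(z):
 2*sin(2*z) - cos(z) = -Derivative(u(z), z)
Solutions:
 u(z) = C1 + sin(z) + cos(2*z)


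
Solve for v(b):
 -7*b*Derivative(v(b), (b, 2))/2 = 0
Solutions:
 v(b) = C1 + C2*b


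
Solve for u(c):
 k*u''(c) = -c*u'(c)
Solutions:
 u(c) = C1 + C2*sqrt(k)*erf(sqrt(2)*c*sqrt(1/k)/2)


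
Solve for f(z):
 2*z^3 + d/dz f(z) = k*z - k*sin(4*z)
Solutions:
 f(z) = C1 + k*z^2/2 + k*cos(4*z)/4 - z^4/2


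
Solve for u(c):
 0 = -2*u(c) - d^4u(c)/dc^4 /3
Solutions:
 u(c) = (C1*sin(2^(3/4)*3^(1/4)*c/2) + C2*cos(2^(3/4)*3^(1/4)*c/2))*exp(-2^(3/4)*3^(1/4)*c/2) + (C3*sin(2^(3/4)*3^(1/4)*c/2) + C4*cos(2^(3/4)*3^(1/4)*c/2))*exp(2^(3/4)*3^(1/4)*c/2)


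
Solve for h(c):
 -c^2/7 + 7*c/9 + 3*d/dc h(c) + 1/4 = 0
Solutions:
 h(c) = C1 + c^3/63 - 7*c^2/54 - c/12


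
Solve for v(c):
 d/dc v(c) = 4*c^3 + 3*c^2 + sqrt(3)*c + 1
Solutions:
 v(c) = C1 + c^4 + c^3 + sqrt(3)*c^2/2 + c


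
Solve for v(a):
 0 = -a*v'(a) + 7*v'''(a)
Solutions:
 v(a) = C1 + Integral(C2*airyai(7^(2/3)*a/7) + C3*airybi(7^(2/3)*a/7), a)


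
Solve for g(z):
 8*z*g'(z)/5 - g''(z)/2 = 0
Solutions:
 g(z) = C1 + C2*erfi(2*sqrt(10)*z/5)


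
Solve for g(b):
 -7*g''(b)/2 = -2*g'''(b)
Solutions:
 g(b) = C1 + C2*b + C3*exp(7*b/4)


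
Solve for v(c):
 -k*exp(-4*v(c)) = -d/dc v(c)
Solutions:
 v(c) = log(-I*(C1 + 4*c*k)^(1/4))
 v(c) = log(I*(C1 + 4*c*k)^(1/4))
 v(c) = log(-(C1 + 4*c*k)^(1/4))
 v(c) = log(C1 + 4*c*k)/4


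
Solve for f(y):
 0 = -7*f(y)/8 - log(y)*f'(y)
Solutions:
 f(y) = C1*exp(-7*li(y)/8)


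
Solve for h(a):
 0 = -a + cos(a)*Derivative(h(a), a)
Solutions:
 h(a) = C1 + Integral(a/cos(a), a)


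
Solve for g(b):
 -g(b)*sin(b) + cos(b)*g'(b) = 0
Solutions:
 g(b) = C1/cos(b)


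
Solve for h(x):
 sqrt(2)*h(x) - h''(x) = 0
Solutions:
 h(x) = C1*exp(-2^(1/4)*x) + C2*exp(2^(1/4)*x)


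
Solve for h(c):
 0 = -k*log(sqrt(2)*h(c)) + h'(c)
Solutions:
 Integral(1/(2*log(_y) + log(2)), (_y, h(c))) = C1 + c*k/2


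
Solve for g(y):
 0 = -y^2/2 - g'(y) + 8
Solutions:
 g(y) = C1 - y^3/6 + 8*y


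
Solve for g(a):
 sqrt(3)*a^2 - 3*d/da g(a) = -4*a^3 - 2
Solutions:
 g(a) = C1 + a^4/3 + sqrt(3)*a^3/9 + 2*a/3


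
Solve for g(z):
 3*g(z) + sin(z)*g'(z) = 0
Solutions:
 g(z) = C1*(cos(z) + 1)^(3/2)/(cos(z) - 1)^(3/2)


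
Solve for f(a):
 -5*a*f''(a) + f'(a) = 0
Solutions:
 f(a) = C1 + C2*a^(6/5)


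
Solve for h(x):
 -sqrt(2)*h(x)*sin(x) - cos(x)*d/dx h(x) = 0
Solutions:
 h(x) = C1*cos(x)^(sqrt(2))


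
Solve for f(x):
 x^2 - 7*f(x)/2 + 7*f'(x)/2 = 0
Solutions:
 f(x) = C1*exp(x) + 2*x^2/7 + 4*x/7 + 4/7


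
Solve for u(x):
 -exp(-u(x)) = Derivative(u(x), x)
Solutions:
 u(x) = log(C1 - x)


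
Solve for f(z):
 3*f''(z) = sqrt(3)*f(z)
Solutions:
 f(z) = C1*exp(-3^(3/4)*z/3) + C2*exp(3^(3/4)*z/3)


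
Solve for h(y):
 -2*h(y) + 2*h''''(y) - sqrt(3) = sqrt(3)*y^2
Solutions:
 h(y) = C1*exp(-y) + C2*exp(y) + C3*sin(y) + C4*cos(y) - sqrt(3)*y^2/2 - sqrt(3)/2


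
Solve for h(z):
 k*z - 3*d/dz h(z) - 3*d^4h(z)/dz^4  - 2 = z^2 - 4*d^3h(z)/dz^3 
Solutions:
 h(z) = C1 + C2*exp(z*(32*2^(1/3)/(27*sqrt(473) + 601)^(1/3) + 16 + 2^(2/3)*(27*sqrt(473) + 601)^(1/3))/36)*sin(2^(1/3)*sqrt(3)*z*(-2^(1/3)*(27*sqrt(473) + 601)^(1/3) + 32/(27*sqrt(473) + 601)^(1/3))/36) + C3*exp(z*(32*2^(1/3)/(27*sqrt(473) + 601)^(1/3) + 16 + 2^(2/3)*(27*sqrt(473) + 601)^(1/3))/36)*cos(2^(1/3)*sqrt(3)*z*(-2^(1/3)*(27*sqrt(473) + 601)^(1/3) + 32/(27*sqrt(473) + 601)^(1/3))/36) + C4*exp(z*(-2^(2/3)*(27*sqrt(473) + 601)^(1/3) - 32*2^(1/3)/(27*sqrt(473) + 601)^(1/3) + 8)/18) + k*z^2/6 - z^3/9 - 14*z/9


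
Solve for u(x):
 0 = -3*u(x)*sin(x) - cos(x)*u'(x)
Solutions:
 u(x) = C1*cos(x)^3


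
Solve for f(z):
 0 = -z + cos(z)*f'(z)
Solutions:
 f(z) = C1 + Integral(z/cos(z), z)


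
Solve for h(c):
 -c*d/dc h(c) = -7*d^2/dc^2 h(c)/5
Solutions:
 h(c) = C1 + C2*erfi(sqrt(70)*c/14)


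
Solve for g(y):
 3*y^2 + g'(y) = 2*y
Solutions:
 g(y) = C1 - y^3 + y^2


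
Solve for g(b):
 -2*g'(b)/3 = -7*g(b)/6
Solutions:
 g(b) = C1*exp(7*b/4)


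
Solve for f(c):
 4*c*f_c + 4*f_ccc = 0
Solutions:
 f(c) = C1 + Integral(C2*airyai(-c) + C3*airybi(-c), c)


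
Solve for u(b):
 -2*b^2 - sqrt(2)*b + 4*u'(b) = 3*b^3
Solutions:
 u(b) = C1 + 3*b^4/16 + b^3/6 + sqrt(2)*b^2/8


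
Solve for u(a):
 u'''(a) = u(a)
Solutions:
 u(a) = C3*exp(a) + (C1*sin(sqrt(3)*a/2) + C2*cos(sqrt(3)*a/2))*exp(-a/2)


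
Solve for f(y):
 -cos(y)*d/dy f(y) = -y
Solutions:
 f(y) = C1 + Integral(y/cos(y), y)


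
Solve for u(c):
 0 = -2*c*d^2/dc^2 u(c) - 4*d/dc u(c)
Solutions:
 u(c) = C1 + C2/c


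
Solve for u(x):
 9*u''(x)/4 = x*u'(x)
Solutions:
 u(x) = C1 + C2*erfi(sqrt(2)*x/3)


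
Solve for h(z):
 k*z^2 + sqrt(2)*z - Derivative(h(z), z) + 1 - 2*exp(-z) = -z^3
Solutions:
 h(z) = C1 + k*z^3/3 + z^4/4 + sqrt(2)*z^2/2 + z + 2*exp(-z)


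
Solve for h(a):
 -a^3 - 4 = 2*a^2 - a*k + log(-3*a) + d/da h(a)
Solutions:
 h(a) = C1 - a^4/4 - 2*a^3/3 + a^2*k/2 - a*log(-a) + a*(-3 - log(3))


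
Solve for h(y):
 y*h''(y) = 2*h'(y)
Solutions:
 h(y) = C1 + C2*y^3


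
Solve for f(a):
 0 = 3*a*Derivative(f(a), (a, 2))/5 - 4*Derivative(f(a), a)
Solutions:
 f(a) = C1 + C2*a^(23/3)


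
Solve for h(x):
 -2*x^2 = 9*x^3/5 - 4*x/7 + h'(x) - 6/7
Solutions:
 h(x) = C1 - 9*x^4/20 - 2*x^3/3 + 2*x^2/7 + 6*x/7


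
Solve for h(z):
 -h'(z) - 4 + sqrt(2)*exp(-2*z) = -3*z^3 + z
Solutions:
 h(z) = C1 + 3*z^4/4 - z^2/2 - 4*z - sqrt(2)*exp(-2*z)/2


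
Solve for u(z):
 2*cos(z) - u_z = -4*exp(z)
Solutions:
 u(z) = C1 + 4*exp(z) + 2*sin(z)


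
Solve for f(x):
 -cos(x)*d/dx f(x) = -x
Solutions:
 f(x) = C1 + Integral(x/cos(x), x)


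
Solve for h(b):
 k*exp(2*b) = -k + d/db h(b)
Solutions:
 h(b) = C1 + b*k + k*exp(2*b)/2


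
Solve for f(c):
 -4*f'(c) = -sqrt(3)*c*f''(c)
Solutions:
 f(c) = C1 + C2*c^(1 + 4*sqrt(3)/3)


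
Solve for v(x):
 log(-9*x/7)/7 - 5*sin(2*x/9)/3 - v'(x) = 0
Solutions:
 v(x) = C1 + x*log(-x)/7 - x*log(7)/7 - x/7 + 2*x*log(3)/7 + 15*cos(2*x/9)/2


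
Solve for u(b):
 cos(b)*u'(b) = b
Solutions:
 u(b) = C1 + Integral(b/cos(b), b)


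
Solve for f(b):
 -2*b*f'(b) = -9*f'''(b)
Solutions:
 f(b) = C1 + Integral(C2*airyai(6^(1/3)*b/3) + C3*airybi(6^(1/3)*b/3), b)


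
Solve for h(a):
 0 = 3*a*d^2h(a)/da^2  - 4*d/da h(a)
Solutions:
 h(a) = C1 + C2*a^(7/3)


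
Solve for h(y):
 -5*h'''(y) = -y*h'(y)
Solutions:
 h(y) = C1 + Integral(C2*airyai(5^(2/3)*y/5) + C3*airybi(5^(2/3)*y/5), y)


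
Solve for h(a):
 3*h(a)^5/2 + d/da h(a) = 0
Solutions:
 h(a) = -I*(1/(C1 + 6*a))^(1/4)
 h(a) = I*(1/(C1 + 6*a))^(1/4)
 h(a) = -(1/(C1 + 6*a))^(1/4)
 h(a) = (1/(C1 + 6*a))^(1/4)
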